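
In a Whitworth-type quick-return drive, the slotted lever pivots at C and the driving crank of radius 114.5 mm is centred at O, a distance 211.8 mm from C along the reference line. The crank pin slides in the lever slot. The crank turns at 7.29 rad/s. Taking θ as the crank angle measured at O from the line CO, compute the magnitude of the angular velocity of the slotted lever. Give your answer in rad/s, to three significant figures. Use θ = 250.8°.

ω = 7.29 rad/s
Crank pin A relative to C: A = (d + r cosθ, r sinθ); lever angle φ = atan2(r sinθ, d + r cosθ).
Differentiating tanφ: φ̇ = rω(d cosθ + r)/(d² + r² + 2dr cosθ).
d² + r² + 2dr cosθ = |CA|² = 0.0420187 m²;  d cosθ + r = +0.044846 m.
|ω_lever| = |0.1145·7.29·+0.044846| / 0.0420187 = 0.89087 rad/s.

0.891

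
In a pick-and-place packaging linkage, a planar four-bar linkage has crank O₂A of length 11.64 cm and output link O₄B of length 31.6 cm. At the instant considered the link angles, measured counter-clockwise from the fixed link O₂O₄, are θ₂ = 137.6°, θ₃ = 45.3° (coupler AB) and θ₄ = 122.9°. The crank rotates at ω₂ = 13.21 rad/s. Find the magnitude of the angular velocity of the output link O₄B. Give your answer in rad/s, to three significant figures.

ω₂ = 13.21 rad/s
Differentiating the loop-closure r₂e^{iθ₂}+r₃e^{iθ₃}=r₁+r₄e^{iθ₄} gives r₂ω₂e^{iθ₂}+r₃ω₃e^{iθ₃}=r₄ω₄e^{iθ₄}.
Eliminating the other unknown: ω₄ = r₂ω₂ sin(θ₂−θ₃) / [r₄ sin(θ₄−θ₃)].
Numerator sine = +0.99919; denominator sine = +0.97667.
Result = 0.1164·13.21·(+0.99919) / (0.316·(+0.97667)) = +4.9782 rad/s; magnitude 4.9782 rad/s.

4.98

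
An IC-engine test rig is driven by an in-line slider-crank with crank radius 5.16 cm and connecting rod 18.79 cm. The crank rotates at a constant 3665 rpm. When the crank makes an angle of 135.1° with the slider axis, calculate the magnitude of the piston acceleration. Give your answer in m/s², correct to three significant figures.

ω = 2π·3665/60 = 383.8 rad/s
x(θ) = r cosθ + √(L² − r² sin²θ); with ω constant, a = ω²·d²x/dθ².
d²x/dθ² = −r cosθ − r²(cos2θ)/√u − r⁴ sin²2θ/(4u^{3/2}),  u = L² − r² sin²θ = 0.0339798 m².
Substituting r = 0.0516 m, L = 0.1879 m, θ = 135.1°: d²x/dθ² = +0.036217 m.
a = ω²·d²x/dθ² = (383.8)²·(+0.036217) = +5334.8 m/s²;  |a| = 5334.8 m/s².

5330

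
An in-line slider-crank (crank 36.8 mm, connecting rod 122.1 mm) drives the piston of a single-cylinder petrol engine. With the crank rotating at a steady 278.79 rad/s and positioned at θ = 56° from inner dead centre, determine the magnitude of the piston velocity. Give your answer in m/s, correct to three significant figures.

ω = 278.8 rad/s
For an in-line slider-crank, x = r cosθ + √(L² − r² sin²θ), so v = −rω sinθ·[1 + r cosθ/√(L² − r² sin²θ)].
With r = 0.0368 m, L = 0.1221 m, θ = 56°: √(L² − r² sin²θ) = 0.11823 m.
v = −0.0368·278.8·0.82904·[1 + 0.0368·0.55919/0.11823] = -9.9859 m/s.
|v| = 9.9859 m/s.

9.99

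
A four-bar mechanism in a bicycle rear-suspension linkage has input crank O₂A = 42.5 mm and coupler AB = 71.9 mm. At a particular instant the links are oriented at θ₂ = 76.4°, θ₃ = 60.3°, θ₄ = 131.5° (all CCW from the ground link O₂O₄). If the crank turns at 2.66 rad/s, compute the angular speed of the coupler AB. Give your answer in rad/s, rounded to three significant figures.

1.36

ω₂ = 2.66 rad/s
Differentiating the loop-closure r₂e^{iθ₂}+r₃e^{iθ₃}=r₁+r₄e^{iθ₄} gives r₂ω₂e^{iθ₂}+r₃ω₃e^{iθ₃}=r₄ω₄e^{iθ₄}.
Eliminating the other unknown: ω₃ = r₂ω₂ sin(θ₄−θ₂) / [r₃ sin(θ₃−θ₄)].
Numerator sine = +0.82015; denominator sine = -0.94665.
Result = 0.0425·2.66·(+0.82015) / (0.0719·(-0.94665)) = -1.3622 rad/s; magnitude 1.3622 rad/s.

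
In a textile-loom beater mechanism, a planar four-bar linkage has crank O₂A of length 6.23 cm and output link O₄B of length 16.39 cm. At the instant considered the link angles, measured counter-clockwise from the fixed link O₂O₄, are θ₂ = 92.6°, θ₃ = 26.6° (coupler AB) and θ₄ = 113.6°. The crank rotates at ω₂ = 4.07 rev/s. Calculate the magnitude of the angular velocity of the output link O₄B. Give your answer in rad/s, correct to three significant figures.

8.89

ω₂ = 25.57 rad/s (from 4.07 rev/s).
Differentiating the loop-closure r₂e^{iθ₂}+r₃e^{iθ₃}=r₁+r₄e^{iθ₄} gives r₂ω₂e^{iθ₂}+r₃ω₃e^{iθ₃}=r₄ω₄e^{iθ₄}.
Eliminating the other unknown: ω₄ = r₂ω₂ sin(θ₂−θ₃) / [r₄ sin(θ₄−θ₃)].
Numerator sine = +0.91355; denominator sine = +0.99863.
Result = 0.0623·25.57·(+0.91355) / (0.1639·(+0.99863)) = +8.8922 rad/s; magnitude 8.8922 rad/s.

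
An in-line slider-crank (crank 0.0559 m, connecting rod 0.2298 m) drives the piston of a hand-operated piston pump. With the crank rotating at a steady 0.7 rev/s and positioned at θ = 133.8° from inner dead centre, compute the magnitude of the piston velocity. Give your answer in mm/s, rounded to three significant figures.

ω = 2π·0.7 = 4.398 rad/s
For an in-line slider-crank, x = r cosθ + √(L² − r² sin²θ), so v = −rω sinθ·[1 + r cosθ/√(L² − r² sin²θ)].
With r = 0.0559 m, L = 0.2298 m, θ = 133.8°: √(L² − r² sin²θ) = 0.22623 m.
v = −0.0559·4.398·0.72176·[1 + 0.0559·-0.69214/0.22623] = -0.1471 m/s.
|v| = 0.1471 m/s = 147.1 mm/s.

147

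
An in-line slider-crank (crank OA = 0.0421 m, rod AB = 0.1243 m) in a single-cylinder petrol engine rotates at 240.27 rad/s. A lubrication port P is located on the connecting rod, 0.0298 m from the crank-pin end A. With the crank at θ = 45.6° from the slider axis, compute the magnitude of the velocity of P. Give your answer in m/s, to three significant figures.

ω = 240.3 rad/s.  Crank-pin speed |V_A| = rω = 10.115 m/s, perpendicular to OA.
Rod angle: sinφ = −(r/L) sinθ ⇒ φ = -14.004°; ω_rod = −rω cosθ/√(L²−r²sin²θ) = -58.682 rad/s.
V_P = V_A + ω_rod × AP, with AP = 0.0298 m along the rod.
Components: V_Px = −rω sinθ − a·ω_rod·sinφ = -7.6503 m/s;  V_Py = rω cosθ + a·ω_rod·cosφ = +5.3806 m/s.
|V_P| = √(V_Px² + V_Py²) = 9.353 m/s.

9.35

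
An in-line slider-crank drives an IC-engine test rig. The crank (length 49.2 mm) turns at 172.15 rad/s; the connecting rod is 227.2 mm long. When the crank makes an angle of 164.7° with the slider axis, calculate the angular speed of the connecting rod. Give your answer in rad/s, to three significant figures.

ω = 172.2 rad/s
The rod makes angle φ with the slider axis where L sinφ = r sinθ; differentiating, L cosφ·φ̇ = r ω cosθ.
L cosφ = √(L² − r² sin²θ) = 0.22683 m.
|ω_rod| = r ω |cosθ| / √(L² − r² sin²θ) = 0.0492·172.2·0.96456/0.22683 = 36.017 rad/s.

36.0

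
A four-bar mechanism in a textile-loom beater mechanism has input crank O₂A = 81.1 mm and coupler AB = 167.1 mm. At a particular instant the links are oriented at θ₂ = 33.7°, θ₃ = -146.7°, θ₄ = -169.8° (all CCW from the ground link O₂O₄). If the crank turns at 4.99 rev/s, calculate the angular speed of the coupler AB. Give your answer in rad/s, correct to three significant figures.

15.5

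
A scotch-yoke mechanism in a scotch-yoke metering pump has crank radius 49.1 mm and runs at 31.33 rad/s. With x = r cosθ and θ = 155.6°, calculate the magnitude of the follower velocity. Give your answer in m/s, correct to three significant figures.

ω = 31.33 rad/s
x = r cosθ ⇒ ẋ = −rω sinθ.
|v| = rω|sinθ| = 0.0491·31.33·|sin 155.6°| = 0.63548 m/s.

0.635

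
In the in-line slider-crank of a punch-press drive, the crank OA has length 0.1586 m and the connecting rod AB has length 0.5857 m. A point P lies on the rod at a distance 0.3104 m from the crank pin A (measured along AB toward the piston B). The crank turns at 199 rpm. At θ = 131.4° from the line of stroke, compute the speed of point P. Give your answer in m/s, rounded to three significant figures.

2.46

ω = 20.84 rad/s.  Crank-pin speed |V_A| = rω = 3.3051 m/s, perpendicular to OA.
Rod angle: sinφ = −(r/L) sinθ ⇒ φ = -11.719°; ω_rod = −rω cosθ/√(L²−r²sin²θ) = +3.8112 rad/s.
V_P = V_A + ω_rod × AP, with AP = 0.3104 m along the rod.
Components: V_Px = −rω sinθ − a·ω_rod·sinφ = -2.2389 m/s;  V_Py = rω cosθ + a·ω_rod·cosφ = -1.0274 m/s.
|V_P| = √(V_Px² + V_Py²) = 2.4634 m/s.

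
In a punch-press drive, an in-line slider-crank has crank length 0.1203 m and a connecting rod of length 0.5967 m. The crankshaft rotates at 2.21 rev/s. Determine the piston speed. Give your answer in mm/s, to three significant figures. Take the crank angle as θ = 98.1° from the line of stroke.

1610

ω = 2π·2.21 = 13.89 rad/s
For an in-line slider-crank, x = r cosθ + √(L² − r² sin²θ), so v = −rω sinθ·[1 + r cosθ/√(L² − r² sin²θ)].
With r = 0.1203 m, L = 0.5967 m, θ = 98.1°: √(L² − r² sin²θ) = 0.58469 m.
v = −0.1203·13.89·0.99002·[1 + 0.1203·-0.14090/0.58469] = -1.6059 m/s.
|v| = 1.6059 m/s = 1605.9 mm/s.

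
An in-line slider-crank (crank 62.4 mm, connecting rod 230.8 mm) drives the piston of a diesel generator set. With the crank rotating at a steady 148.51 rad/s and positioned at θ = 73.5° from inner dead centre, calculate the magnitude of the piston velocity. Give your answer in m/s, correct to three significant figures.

9.59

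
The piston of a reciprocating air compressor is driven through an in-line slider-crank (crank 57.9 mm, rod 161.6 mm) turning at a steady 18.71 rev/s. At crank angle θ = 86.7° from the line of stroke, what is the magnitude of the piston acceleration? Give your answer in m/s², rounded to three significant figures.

259

ω = 2π·18.7 = 117.6 rad/s
x(θ) = r cosθ + √(L² − r² sin²θ); with ω constant, a = ω²·d²x/dθ².
d²x/dθ² = −r cosθ − r²(cos2θ)/√u − r⁴ sin²2θ/(4u^{3/2}),  u = L² − r² sin²θ = 0.0227733 m².
Substituting r = 0.0579 m, L = 0.1616 m, θ = 86.7°: d²x/dθ² = +0.018724 m.
a = ω²·d²x/dθ² = (117.6)²·(+0.018724) = +258.76 m/s²;  |a| = 258.76 m/s².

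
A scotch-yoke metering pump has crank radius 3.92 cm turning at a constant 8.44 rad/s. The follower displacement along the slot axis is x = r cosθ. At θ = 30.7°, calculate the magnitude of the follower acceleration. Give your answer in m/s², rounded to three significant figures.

2.40

ω = 8.44 rad/s
x = r cosθ ⇒ ẍ = −rω² cosθ (ω constant).
|a| = rω²|cosθ| = 0.0392·(8.44)²·|cos 30.7°| = 2.401 m/s².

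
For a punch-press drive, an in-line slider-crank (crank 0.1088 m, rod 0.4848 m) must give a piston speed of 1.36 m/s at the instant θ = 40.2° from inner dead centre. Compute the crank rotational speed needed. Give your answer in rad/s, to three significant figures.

For an in-line slider-crank, |v_piston| = rω|sinθ|·[1 + r cosθ/√(L² − r² sin²θ)].
With r = 0.1088 m, L = 0.4848 m, θ = 40.2°: the bracketed kinematic factor |dx/dθ| = 0.082392 m.
ω = v/|dx/dθ| = 1.36/0.082392 = 16.507 rad/s.

16.5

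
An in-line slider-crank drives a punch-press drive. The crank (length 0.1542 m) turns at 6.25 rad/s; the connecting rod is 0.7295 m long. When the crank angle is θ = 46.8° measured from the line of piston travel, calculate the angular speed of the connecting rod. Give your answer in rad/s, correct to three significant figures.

ω = 6.25 rad/s
The rod makes angle φ with the slider axis where L sinφ = r sinθ; differentiating, L cosφ·φ̇ = r ω cosθ.
L cosφ = √(L² − r² sin²θ) = 0.72079 m.
|ω_rod| = r ω |cosθ| / √(L² − r² sin²θ) = 0.1542·6.25·0.68455/0.72079 = 0.91529 rad/s.

0.915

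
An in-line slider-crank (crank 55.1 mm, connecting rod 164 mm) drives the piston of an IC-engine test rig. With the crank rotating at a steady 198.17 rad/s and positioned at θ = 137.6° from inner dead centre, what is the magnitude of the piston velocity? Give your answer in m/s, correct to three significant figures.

5.49

ω = 198.2 rad/s
For an in-line slider-crank, x = r cosθ + √(L² − r² sin²θ), so v = −rω sinθ·[1 + r cosθ/√(L² − r² sin²θ)].
With r = 0.0551 m, L = 0.164 m, θ = 137.6°: √(L² − r² sin²θ) = 0.15974 m.
v = −0.0551·198.2·0.67430·[1 + 0.0551·-0.73846/0.15974] = -5.4873 m/s.
|v| = 5.4873 m/s.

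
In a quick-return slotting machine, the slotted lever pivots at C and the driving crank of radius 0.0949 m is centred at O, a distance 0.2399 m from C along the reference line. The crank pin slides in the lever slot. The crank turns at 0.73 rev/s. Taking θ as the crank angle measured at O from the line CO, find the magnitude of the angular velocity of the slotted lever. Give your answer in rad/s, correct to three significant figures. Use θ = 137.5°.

1.08

ω = 4.587 rad/s (from 0.73 rev/s).
Crank pin A relative to C: A = (d + r cosθ, r sinθ); lever angle φ = atan2(r sinθ, d + r cosθ).
Differentiating tanφ: φ̇ = rω(d cosθ + r)/(d² + r² + 2dr cosθ).
d² + r² + 2dr cosθ = |CA|² = 0.0329876 m²;  d cosθ + r = -0.081973 m.
|ω_lever| = |0.0949·4.587·-0.081973| / 0.0329876 = 1.0817 rad/s.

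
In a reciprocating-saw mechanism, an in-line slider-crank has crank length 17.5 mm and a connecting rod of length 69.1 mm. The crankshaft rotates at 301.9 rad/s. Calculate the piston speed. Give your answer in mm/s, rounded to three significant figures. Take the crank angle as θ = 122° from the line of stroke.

ω = 301.9 rad/s
For an in-line slider-crank, x = r cosθ + √(L² − r² sin²θ), so v = −rω sinθ·[1 + r cosθ/√(L² − r² sin²θ)].
With r = 0.0175 m, L = 0.0691 m, θ = 122°: √(L² − r² sin²θ) = 0.067487 m.
v = −0.0175·301.9·0.84805·[1 + 0.0175·-0.52992/0.067487] = -3.8648 m/s.
|v| = 3.8648 m/s = 3864.8 mm/s.

3860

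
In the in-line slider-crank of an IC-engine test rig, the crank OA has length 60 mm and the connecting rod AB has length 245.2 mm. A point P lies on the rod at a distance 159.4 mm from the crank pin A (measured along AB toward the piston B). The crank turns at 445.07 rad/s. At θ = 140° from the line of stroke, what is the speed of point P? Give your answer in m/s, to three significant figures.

16.7

ω = 445.1 rad/s.  Crank-pin speed |V_A| = rω = 26.704 m/s, perpendicular to OA.
Rod angle: sinφ = −(r/L) sinθ ⇒ φ = -9.050°; ω_rod = −rω cosθ/√(L²−r²sin²θ) = +84.48 rad/s.
V_P = V_A + ω_rod × AP, with AP = 0.1594 m along the rod.
Components: V_Px = −rω sinθ − a·ω_rod·sinφ = -15.047 m/s;  V_Py = rω cosθ + a·ω_rod·cosφ = -7.1581 m/s.
|V_P| = √(V_Px² + V_Py²) = 16.663 m/s.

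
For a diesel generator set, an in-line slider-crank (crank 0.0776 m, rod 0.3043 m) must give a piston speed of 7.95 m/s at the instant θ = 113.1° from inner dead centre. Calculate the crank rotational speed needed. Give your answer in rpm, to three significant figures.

For an in-line slider-crank, |v_piston| = rω|sinθ|·[1 + r cosθ/√(L² − r² sin²θ)].
With r = 0.0776 m, L = 0.3043 m, θ = 113.1°: the bracketed kinematic factor |dx/dθ| = 0.064032 m.
ω = v/|dx/dθ| = 7.95/0.064032 = 124.16 rad/s.
N = 60ω/(2π) = 1185.6 rpm.

1190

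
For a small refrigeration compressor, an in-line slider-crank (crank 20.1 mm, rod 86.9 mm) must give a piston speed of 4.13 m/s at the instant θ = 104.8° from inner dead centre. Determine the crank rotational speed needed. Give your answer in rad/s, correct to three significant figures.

226

For an in-line slider-crank, |v_piston| = rω|sinθ|·[1 + r cosθ/√(L² − r² sin²θ)].
With r = 0.0201 m, L = 0.0869 m, θ = 104.8°: the bracketed kinematic factor |dx/dθ| = 0.018255 m.
ω = v/|dx/dθ| = 4.13/0.018255 = 226.24 rad/s.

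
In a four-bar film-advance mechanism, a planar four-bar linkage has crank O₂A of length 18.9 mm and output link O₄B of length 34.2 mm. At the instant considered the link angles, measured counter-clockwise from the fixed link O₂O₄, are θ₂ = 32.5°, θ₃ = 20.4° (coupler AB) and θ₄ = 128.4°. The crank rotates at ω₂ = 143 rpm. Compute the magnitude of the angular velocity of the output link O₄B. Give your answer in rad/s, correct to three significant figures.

1.82

ω₂ = 14.97 rad/s (from 143 rpm).
Differentiating the loop-closure r₂e^{iθ₂}+r₃e^{iθ₃}=r₁+r₄e^{iθ₄} gives r₂ω₂e^{iθ₂}+r₃ω₃e^{iθ₃}=r₄ω₄e^{iθ₄}.
Eliminating the other unknown: ω₄ = r₂ω₂ sin(θ₂−θ₃) / [r₄ sin(θ₄−θ₃)].
Numerator sine = +0.20962; denominator sine = +0.95106.
Result = 0.0189·14.97·(+0.20962) / (0.0342·(+0.95106)) = +1.824 rad/s; magnitude 1.824 rad/s.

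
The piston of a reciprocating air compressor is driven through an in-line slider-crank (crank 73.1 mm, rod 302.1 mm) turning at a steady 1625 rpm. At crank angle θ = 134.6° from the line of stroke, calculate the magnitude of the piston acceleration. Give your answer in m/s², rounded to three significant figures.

ω = 2π·1625/60 = 170.2 rad/s
x(θ) = r cosθ + √(L² − r² sin²θ); with ω constant, a = ω²·d²x/dθ².
d²x/dθ² = −r cosθ − r²(cos2θ)/√u − r⁴ sin²2θ/(4u^{3/2}),  u = L² − r² sin²θ = 0.0885553 m².
Substituting r = 0.0731 m, L = 0.3021 m, θ = 134.6°: d²x/dθ² = +0.051307 m.
a = ω²·d²x/dθ² = (170.2)²·(+0.051307) = +1485.7 m/s²;  |a| = 1485.7 m/s².

1490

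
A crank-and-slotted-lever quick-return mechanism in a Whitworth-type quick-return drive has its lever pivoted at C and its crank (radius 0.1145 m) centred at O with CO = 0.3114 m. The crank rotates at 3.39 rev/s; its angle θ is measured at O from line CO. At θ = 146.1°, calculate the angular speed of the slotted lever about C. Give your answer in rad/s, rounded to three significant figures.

6.90

ω = 21.3 rad/s (from 3.39 rev/s).
Crank pin A relative to C: A = (d + r cosθ, r sinθ); lever angle φ = atan2(r sinθ, d + r cosθ).
Differentiating tanφ: φ̇ = rω(d cosθ + r)/(d² + r² + 2dr cosθ).
d² + r² + 2dr cosθ = |CA|² = 0.0508915 m²;  d cosθ + r = -0.14397 m.
|ω_lever| = |0.1145·21.3·-0.14397| / 0.0508915 = 6.8992 rad/s.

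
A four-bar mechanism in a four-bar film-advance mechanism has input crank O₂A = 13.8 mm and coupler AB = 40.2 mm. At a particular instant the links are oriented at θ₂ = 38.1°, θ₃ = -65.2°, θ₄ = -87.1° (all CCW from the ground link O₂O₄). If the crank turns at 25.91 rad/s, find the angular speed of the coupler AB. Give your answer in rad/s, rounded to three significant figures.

19.5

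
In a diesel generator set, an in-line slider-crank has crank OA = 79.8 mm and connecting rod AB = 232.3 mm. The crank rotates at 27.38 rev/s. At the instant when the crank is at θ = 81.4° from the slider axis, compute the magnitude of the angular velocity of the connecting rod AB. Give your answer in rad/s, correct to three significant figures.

9.40

ω = 172 rad/s (converted from 27.38 rev/s).
The rod makes angle φ with the slider axis where L sinφ = r sinθ; differentiating, L cosφ·φ̇ = r ω cosθ.
L cosφ = √(L² − r² sin²θ) = 0.21849 m.
|ω_rod| = r ω |cosθ| / √(L² − r² sin²θ) = 0.0798·172·0.14954/0.21849 = 9.3957 rad/s.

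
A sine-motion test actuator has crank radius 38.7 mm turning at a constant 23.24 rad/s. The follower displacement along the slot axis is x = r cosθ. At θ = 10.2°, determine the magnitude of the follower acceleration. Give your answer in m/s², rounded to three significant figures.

ω = 23.24 rad/s
x = r cosθ ⇒ ẍ = −rω² cosθ (ω constant).
|a| = rω²|cosθ| = 0.0387·(23.24)²·|cos 10.2°| = 20.571 m/s².

20.6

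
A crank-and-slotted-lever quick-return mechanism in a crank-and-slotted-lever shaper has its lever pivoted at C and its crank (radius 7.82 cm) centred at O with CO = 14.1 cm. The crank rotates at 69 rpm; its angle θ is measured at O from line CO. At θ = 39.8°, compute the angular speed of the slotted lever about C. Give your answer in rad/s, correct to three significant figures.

2.45

ω = 7.226 rad/s (from 69 rpm).
Crank pin A relative to C: A = (d + r cosθ, r sinθ); lever angle φ = atan2(r sinθ, d + r cosθ).
Differentiating tanφ: φ̇ = rω(d cosθ + r)/(d² + r² + 2dr cosθ).
d² + r² + 2dr cosθ = |CA|² = 0.0429387 m²;  d cosθ + r = +0.18653 m.
|ω_lever| = |0.0782·7.226·+0.18653| / 0.0429387 = 2.4546 rad/s.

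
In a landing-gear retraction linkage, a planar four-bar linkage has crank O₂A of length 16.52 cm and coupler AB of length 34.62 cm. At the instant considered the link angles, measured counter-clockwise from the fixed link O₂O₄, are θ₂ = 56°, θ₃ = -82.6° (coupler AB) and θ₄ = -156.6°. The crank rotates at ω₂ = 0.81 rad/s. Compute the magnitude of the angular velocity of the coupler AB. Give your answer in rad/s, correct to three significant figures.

ω₂ = 0.81 rad/s
Differentiating the loop-closure r₂e^{iθ₂}+r₃e^{iθ₃}=r₁+r₄e^{iθ₄} gives r₂ω₂e^{iθ₂}+r₃ω₃e^{iθ₃}=r₄ω₄e^{iθ₄}.
Eliminating the other unknown: ω₃ = r₂ω₂ sin(θ₄−θ₂) / [r₃ sin(θ₃−θ₄)].
Numerator sine = +0.53877; denominator sine = +0.96126.
Result = 0.1652·0.81·(+0.53877) / (0.3462·(+0.96126)) = +0.21664 rad/s; magnitude 0.21664 rad/s.

0.217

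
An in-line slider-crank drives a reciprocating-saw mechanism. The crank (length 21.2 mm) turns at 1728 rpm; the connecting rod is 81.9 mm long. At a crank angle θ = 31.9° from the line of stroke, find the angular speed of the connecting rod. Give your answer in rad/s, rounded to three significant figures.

40.1

ω = 181 rad/s (converted from 1728 rpm).
The rod makes angle φ with the slider axis where L sinφ = r sinθ; differentiating, L cosφ·φ̇ = r ω cosθ.
L cosφ = √(L² − r² sin²θ) = 0.08113 m.
|ω_rod| = r ω |cosθ| / √(L² − r² sin²θ) = 0.0212·181·0.84897/0.08113 = 40.144 rad/s.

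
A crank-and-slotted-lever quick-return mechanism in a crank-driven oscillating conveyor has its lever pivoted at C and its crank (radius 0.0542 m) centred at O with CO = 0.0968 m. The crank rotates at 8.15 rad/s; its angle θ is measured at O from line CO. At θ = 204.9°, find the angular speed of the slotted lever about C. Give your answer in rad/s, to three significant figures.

5.32

ω = 8.15 rad/s
Crank pin A relative to C: A = (d + r cosθ, r sinθ); lever angle φ = atan2(r sinθ, d + r cosθ).
Differentiating tanφ: φ̇ = rω(d cosθ + r)/(d² + r² + 2dr cosθ).
d² + r² + 2dr cosθ = |CA|² = 0.00279016 m²;  d cosθ + r = -0.033602 m.
|ω_lever| = |0.0542·8.15·-0.033602| / 0.00279016 = 5.3198 rad/s.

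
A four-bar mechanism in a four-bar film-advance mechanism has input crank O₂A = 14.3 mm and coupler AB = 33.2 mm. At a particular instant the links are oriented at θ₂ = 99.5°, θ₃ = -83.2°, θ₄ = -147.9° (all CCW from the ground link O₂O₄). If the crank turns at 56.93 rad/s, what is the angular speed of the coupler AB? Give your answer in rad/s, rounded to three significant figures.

25.0

ω₂ = 56.93 rad/s
Differentiating the loop-closure r₂e^{iθ₂}+r₃e^{iθ₃}=r₁+r₄e^{iθ₄} gives r₂ω₂e^{iθ₂}+r₃ω₃e^{iθ₃}=r₄ω₄e^{iθ₄}.
Eliminating the other unknown: ω₃ = r₂ω₂ sin(θ₄−θ₂) / [r₃ sin(θ₃−θ₄)].
Numerator sine = +0.92321; denominator sine = +0.90408.
Result = 0.0143·56.93·(+0.92321) / (0.0332·(+0.90408)) = +25.04 rad/s; magnitude 25.04 rad/s.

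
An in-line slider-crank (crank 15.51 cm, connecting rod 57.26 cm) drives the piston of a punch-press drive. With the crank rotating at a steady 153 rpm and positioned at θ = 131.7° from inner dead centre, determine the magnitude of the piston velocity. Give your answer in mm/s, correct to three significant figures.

ω = 2π·153/60 = 16.02 rad/s
For an in-line slider-crank, x = r cosθ + √(L² − r² sin²θ), so v = −rω sinθ·[1 + r cosθ/√(L² − r² sin²θ)].
With r = 0.1551 m, L = 0.5726 m, θ = 131.7°: √(L² − r² sin²θ) = 0.56077 m.
v = −0.1551·16.02·0.74664·[1 + 0.1551·-0.66523/0.56077] = -1.514 m/s.
|v| = 1.514 m/s = 1514 mm/s.

1510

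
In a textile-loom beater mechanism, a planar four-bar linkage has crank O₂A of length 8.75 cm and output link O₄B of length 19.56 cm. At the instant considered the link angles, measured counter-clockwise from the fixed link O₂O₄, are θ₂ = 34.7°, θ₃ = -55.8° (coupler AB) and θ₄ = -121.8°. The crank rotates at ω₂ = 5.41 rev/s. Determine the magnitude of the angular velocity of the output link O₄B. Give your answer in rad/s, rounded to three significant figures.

16.6

ω₂ = 33.99 rad/s (from 5.41 rev/s).
Differentiating the loop-closure r₂e^{iθ₂}+r₃e^{iθ₃}=r₁+r₄e^{iθ₄} gives r₂ω₂e^{iθ₂}+r₃ω₃e^{iθ₃}=r₄ω₄e^{iθ₄}.
Eliminating the other unknown: ω₄ = r₂ω₂ sin(θ₂−θ₃) / [r₄ sin(θ₄−θ₃)].
Numerator sine = +0.99996; denominator sine = -0.91355.
Result = 0.0875·33.99·(+0.99996) / (0.1956·(-0.91355)) = -16.644 rad/s; magnitude 16.644 rad/s.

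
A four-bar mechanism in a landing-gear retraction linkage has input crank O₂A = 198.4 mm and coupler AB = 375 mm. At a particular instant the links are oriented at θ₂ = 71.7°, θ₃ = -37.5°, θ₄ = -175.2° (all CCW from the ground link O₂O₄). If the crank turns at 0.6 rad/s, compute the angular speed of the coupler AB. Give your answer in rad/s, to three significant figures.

0.434

ω₂ = 0.6 rad/s
Differentiating the loop-closure r₂e^{iθ₂}+r₃e^{iθ₃}=r₁+r₄e^{iθ₄} gives r₂ω₂e^{iθ₂}+r₃ω₃e^{iθ₃}=r₄ω₄e^{iθ₄}.
Eliminating the other unknown: ω₃ = r₂ω₂ sin(θ₄−θ₂) / [r₃ sin(θ₃−θ₄)].
Numerator sine = +0.91982; denominator sine = +0.67301.
Result = 0.1984·0.6·(+0.91982) / (0.375·(+0.67301)) = +0.43385 rad/s; magnitude 0.43385 rad/s.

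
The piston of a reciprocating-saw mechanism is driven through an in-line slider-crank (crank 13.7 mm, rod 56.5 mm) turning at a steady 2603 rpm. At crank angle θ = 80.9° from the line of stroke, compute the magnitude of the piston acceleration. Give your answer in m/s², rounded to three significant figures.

ω = 2π·2603/60 = 272.6 rad/s
x(θ) = r cosθ + √(L² − r² sin²θ); with ω constant, a = ω²·d²x/dθ².
d²x/dθ² = −r cosθ − r²(cos2θ)/√u − r⁴ sin²2θ/(4u^{3/2}),  u = L² − r² sin²θ = 0.00300925 m².
Substituting r = 0.0137 m, L = 0.0565 m, θ = 80.9°: d²x/dθ² = +0.0010783 m.
a = ω²·d²x/dθ² = (272.6)²·(+0.0010783) = +80.122 m/s²;  |a| = 80.122 m/s².

80.1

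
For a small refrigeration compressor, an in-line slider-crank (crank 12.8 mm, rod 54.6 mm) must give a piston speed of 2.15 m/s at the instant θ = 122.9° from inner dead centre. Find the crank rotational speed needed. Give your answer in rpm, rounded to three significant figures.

2200

For an in-line slider-crank, |v_piston| = rω|sinθ|·[1 + r cosθ/√(L² − r² sin²θ)].
With r = 0.0128 m, L = 0.0546 m, θ = 122.9°: the bracketed kinematic factor |dx/dθ| = 0.0093513 m.
ω = v/|dx/dθ| = 2.15/0.0093513 = 229.91 rad/s.
N = 60ω/(2π) = 2195.5 rpm.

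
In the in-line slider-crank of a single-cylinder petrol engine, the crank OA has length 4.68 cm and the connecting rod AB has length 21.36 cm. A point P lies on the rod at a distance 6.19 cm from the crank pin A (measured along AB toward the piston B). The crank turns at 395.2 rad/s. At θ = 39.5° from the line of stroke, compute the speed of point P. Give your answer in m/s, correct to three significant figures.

16.0

ω = 395.2 rad/s.  Crank-pin speed |V_A| = rω = 18.495 m/s, perpendicular to OA.
Rod angle: sinφ = −(r/L) sinθ ⇒ φ = -8.011°; ω_rod = −rω cosθ/√(L²−r²sin²θ) = -67.472 rad/s.
V_P = V_A + ω_rod × AP, with AP = 0.0619 m along the rod.
Components: V_Px = −rω sinθ − a·ω_rod·sinφ = -12.347 m/s;  V_Py = rω cosθ + a·ω_rod·cosφ = +10.136 m/s.
|V_P| = √(V_Px² + V_Py²) = 15.974 m/s.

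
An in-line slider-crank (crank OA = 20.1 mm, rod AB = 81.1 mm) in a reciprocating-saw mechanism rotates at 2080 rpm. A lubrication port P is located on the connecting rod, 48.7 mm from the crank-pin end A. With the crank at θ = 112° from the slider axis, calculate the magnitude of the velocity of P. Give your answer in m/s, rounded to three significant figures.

ω = 217.8 rad/s.  Crank-pin speed |V_A| = rω = 4.3781 m/s, perpendicular to OA.
Rod angle: sinφ = −(r/L) sinθ ⇒ φ = -13.285°; ω_rod = −rω cosθ/√(L²−r²sin²θ) = +20.779 rad/s.
V_P = V_A + ω_rod × AP, with AP = 0.0487 m along the rod.
Components: V_Px = −rω sinθ − a·ω_rod·sinφ = -3.8268 m/s;  V_Py = rω cosθ + a·ω_rod·cosφ = -0.65522 m/s.
|V_P| = √(V_Px² + V_Py²) = 3.8825 m/s.

3.88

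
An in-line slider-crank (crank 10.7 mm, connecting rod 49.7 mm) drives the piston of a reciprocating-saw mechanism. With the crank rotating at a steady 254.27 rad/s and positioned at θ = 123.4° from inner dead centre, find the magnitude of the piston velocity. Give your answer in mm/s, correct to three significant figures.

ω = 254.3 rad/s
For an in-line slider-crank, x = r cosθ + √(L² − r² sin²θ), so v = −rω sinθ·[1 + r cosθ/√(L² − r² sin²θ)].
With r = 0.0107 m, L = 0.0497 m, θ = 123.4°: √(L² − r² sin²θ) = 0.048891 m.
v = −0.0107·254.3·0.83485·[1 + 0.0107·-0.55048/0.048891] = -1.9977 m/s.
|v| = 1.9977 m/s = 1997.7 mm/s.

2000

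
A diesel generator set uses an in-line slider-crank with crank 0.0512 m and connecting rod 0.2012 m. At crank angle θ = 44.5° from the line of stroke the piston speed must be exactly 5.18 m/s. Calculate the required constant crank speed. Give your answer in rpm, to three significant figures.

1160

For an in-line slider-crank, |v_piston| = rω|sinθ|·[1 + r cosθ/√(L² − r² sin²θ)].
With r = 0.0512 m, L = 0.2012 m, θ = 44.5°: the bracketed kinematic factor |dx/dθ| = 0.042506 m.
ω = v/|dx/dθ| = 5.18/0.042506 = 121.86 rad/s.
N = 60ω/(2π) = 1163.7 rpm.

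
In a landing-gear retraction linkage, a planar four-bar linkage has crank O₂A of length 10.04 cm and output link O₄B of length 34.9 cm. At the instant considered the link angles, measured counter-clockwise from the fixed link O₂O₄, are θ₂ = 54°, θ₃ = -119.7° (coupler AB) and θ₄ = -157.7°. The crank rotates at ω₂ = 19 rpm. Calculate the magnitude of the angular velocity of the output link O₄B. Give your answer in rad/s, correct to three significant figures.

0.102

ω₂ = 1.99 rad/s (from 19 rpm).
Differentiating the loop-closure r₂e^{iθ₂}+r₃e^{iθ₃}=r₁+r₄e^{iθ₄} gives r₂ω₂e^{iθ₂}+r₃ω₃e^{iθ₃}=r₄ω₄e^{iθ₄}.
Eliminating the other unknown: ω₄ = r₂ω₂ sin(θ₂−θ₃) / [r₄ sin(θ₄−θ₃)].
Numerator sine = +0.10973; denominator sine = -0.61566.
Result = 0.1004·1.99·(+0.10973) / (0.349·(-0.61566)) = -0.10202 rad/s; magnitude 0.10202 rad/s.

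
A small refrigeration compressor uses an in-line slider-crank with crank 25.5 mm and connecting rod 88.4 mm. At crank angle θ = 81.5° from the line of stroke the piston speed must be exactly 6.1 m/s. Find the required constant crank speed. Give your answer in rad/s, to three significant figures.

232

For an in-line slider-crank, |v_piston| = rω|sinθ|·[1 + r cosθ/√(L² − r² sin²θ)].
With r = 0.0255 m, L = 0.0884 m, θ = 81.5°: the bracketed kinematic factor |dx/dθ| = 0.026342 m.
ω = v/|dx/dθ| = 6.1/0.026342 = 231.57 rad/s.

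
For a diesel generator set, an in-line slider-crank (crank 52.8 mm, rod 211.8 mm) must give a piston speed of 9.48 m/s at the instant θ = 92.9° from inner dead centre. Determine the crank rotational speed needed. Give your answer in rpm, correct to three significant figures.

1740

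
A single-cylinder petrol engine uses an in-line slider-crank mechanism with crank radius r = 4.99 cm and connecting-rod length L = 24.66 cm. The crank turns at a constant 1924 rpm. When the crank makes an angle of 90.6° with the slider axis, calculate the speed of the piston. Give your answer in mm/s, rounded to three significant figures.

10000

ω = 2π·1924/60 = 201.5 rad/s
For an in-line slider-crank, x = r cosθ + √(L² − r² sin²θ), so v = −rω sinθ·[1 + r cosθ/√(L² − r² sin²θ)].
With r = 0.0499 m, L = 0.2466 m, θ = 90.6°: √(L² − r² sin²θ) = 0.2415 m.
v = −0.0499·201.5·0.99995·[1 + 0.0499·-0.01047/0.2415] = -10.032 m/s.
|v| = 10.032 m/s = 10032 mm/s.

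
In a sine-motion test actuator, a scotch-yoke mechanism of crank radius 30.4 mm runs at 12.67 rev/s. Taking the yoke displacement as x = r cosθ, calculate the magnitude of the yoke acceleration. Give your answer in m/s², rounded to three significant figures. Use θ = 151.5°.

169

ω = 79.61 rad/s (from 12.67 rev/s).
x = r cosθ ⇒ ẍ = −rω² cosθ (ω constant).
|a| = rω²|cosθ| = 0.0304·(79.61)²·|cos 151.5°| = 169.31 m/s².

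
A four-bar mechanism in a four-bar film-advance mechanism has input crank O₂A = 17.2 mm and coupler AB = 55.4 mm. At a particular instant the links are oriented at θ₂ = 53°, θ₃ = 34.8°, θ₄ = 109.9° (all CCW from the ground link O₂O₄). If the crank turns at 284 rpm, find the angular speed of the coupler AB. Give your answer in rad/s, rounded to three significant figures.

8.00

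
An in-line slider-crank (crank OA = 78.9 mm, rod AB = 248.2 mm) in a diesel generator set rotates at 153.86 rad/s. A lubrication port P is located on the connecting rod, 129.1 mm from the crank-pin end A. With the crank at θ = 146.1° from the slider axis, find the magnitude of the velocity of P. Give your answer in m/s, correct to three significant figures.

7.57

ω = 153.9 rad/s.  Crank-pin speed |V_A| = rω = 12.14 m/s, perpendicular to OA.
Rod angle: sinφ = −(r/L) sinθ ⇒ φ = -10.213°; ω_rod = −rω cosθ/√(L²−r²sin²θ) = +41.25 rad/s.
V_P = V_A + ω_rod × AP, with AP = 0.1291 m along the rod.
Components: V_Px = −rω sinθ − a·ω_rod·sinφ = -5.8266 m/s;  V_Py = rω cosθ + a·ω_rod·cosφ = -4.835 m/s.
|V_P| = √(V_Px² + V_Py²) = 7.5714 m/s.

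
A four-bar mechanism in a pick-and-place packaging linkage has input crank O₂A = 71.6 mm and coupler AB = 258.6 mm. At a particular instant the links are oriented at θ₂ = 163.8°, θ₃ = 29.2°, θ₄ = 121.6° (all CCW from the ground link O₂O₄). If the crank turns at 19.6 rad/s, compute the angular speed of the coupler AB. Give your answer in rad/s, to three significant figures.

3.65

ω₂ = 19.6 rad/s
Differentiating the loop-closure r₂e^{iθ₂}+r₃e^{iθ₃}=r₁+r₄e^{iθ₄} gives r₂ω₂e^{iθ₂}+r₃ω₃e^{iθ₃}=r₄ω₄e^{iθ₄}.
Eliminating the other unknown: ω₃ = r₂ω₂ sin(θ₄−θ₂) / [r₃ sin(θ₃−θ₄)].
Numerator sine = -0.67172; denominator sine = -0.99912.
Result = 0.0716·19.6·(-0.67172) / (0.2586·(-0.99912)) = +3.6485 rad/s; magnitude 3.6485 rad/s.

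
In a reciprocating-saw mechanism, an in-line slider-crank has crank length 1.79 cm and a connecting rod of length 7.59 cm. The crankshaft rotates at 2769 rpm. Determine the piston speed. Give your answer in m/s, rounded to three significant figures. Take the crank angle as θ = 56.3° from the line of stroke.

4.89

ω = 2π·2769/60 = 290 rad/s
For an in-line slider-crank, x = r cosθ + √(L² − r² sin²θ), so v = −rω sinθ·[1 + r cosθ/√(L² − r² sin²θ)].
With r = 0.0179 m, L = 0.0759 m, θ = 56.3°: √(L² − r² sin²θ) = 0.074425 m.
v = −0.0179·290·0.83195·[1 + 0.0179·0.55484/0.074425] = -4.8945 m/s.
|v| = 4.8945 m/s.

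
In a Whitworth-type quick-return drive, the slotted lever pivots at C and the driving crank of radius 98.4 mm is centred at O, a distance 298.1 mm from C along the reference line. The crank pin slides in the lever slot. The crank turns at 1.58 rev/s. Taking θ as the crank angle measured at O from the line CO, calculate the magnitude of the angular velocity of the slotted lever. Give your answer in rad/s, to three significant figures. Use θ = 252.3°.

0.0940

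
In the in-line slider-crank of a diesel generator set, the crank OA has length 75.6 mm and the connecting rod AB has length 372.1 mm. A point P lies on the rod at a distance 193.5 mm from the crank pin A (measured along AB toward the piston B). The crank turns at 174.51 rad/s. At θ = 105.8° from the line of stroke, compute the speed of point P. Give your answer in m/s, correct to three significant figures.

12.4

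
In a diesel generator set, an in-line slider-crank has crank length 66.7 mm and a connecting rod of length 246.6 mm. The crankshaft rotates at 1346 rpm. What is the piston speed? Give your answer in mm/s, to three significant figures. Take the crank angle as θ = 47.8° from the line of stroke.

ω = 2π·1346/60 = 141 rad/s
For an in-line slider-crank, x = r cosθ + √(L² − r² sin²θ), so v = −rω sinθ·[1 + r cosθ/√(L² − r² sin²θ)].
With r = 0.0667 m, L = 0.2466 m, θ = 47.8°: √(L² − r² sin²θ) = 0.2416 m.
v = −0.0667·141·0.74080·[1 + 0.0667·0.67172/0.2416] = -8.2563 m/s.
|v| = 8.2563 m/s = 8256.3 mm/s.

8260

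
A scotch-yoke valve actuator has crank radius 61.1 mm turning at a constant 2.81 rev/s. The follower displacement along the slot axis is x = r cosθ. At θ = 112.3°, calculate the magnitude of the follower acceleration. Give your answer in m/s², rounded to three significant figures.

ω = 17.66 rad/s (from 2.81 rev/s).
x = r cosθ ⇒ ẍ = −rω² cosθ (ω constant).
|a| = rω²|cosθ| = 0.0611·(17.66)²·|cos 112.3°| = 7.2273 m/s².

7.23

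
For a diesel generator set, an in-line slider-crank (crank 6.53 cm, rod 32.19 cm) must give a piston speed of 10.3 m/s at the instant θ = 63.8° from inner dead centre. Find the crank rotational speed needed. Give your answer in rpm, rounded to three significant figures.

1540

For an in-line slider-crank, |v_piston| = rω|sinθ|·[1 + r cosθ/√(L² − r² sin²θ)].
With r = 0.0653 m, L = 0.3219 m, θ = 63.8°: the bracketed kinematic factor |dx/dθ| = 0.063928 m.
ω = v/|dx/dθ| = 10.3/0.063928 = 161.12 rad/s.
N = 60ω/(2π) = 1538.6 rpm.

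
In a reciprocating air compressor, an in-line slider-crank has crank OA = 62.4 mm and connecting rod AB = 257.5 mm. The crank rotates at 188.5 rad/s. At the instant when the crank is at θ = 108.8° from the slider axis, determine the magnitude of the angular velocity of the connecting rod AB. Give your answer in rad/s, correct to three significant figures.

15.1

ω = 188.5 rad/s
The rod makes angle φ with the slider axis where L sinφ = r sinθ; differentiating, L cosφ·φ̇ = r ω cosθ.
L cosφ = √(L² − r² sin²θ) = 0.25063 m.
|ω_rod| = r ω |cosθ| / √(L² − r² sin²θ) = 0.0624·188.5·0.32227/0.25063 = 15.124 rad/s.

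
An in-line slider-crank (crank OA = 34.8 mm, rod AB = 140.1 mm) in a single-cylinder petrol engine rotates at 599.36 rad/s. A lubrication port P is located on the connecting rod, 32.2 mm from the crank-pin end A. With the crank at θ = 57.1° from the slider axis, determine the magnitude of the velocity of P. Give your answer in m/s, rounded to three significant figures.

20.1

ω = 599.4 rad/s.  Crank-pin speed |V_A| = rω = 20.858 m/s, perpendicular to OA.
Rod angle: sinφ = −(r/L) sinθ ⇒ φ = -12.038°; ω_rod = −rω cosθ/√(L²−r²sin²θ) = -82.685 rad/s.
V_P = V_A + ω_rod × AP, with AP = 0.0322 m along the rod.
Components: V_Px = −rω sinθ − a·ω_rod·sinφ = -18.068 m/s;  V_Py = rω cosθ + a·ω_rod·cosφ = +8.7255 m/s.
|V_P| = √(V_Px² + V_Py²) = 20.064 m/s.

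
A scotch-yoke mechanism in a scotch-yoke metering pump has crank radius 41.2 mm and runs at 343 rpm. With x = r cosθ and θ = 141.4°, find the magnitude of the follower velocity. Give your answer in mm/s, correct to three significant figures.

923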